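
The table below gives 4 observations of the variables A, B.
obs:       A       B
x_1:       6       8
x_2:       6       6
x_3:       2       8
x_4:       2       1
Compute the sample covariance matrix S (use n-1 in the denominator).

Step 1 — column means:
  mean(A) = (6 + 6 + 2 + 2) / 4 = 16/4 = 4
  mean(B) = (8 + 6 + 8 + 1) / 4 = 23/4 = 5.75

Step 2 — sample covariance S[i,j] = (1/(n-1)) · Σ_k (x_{k,i} - mean_i) · (x_{k,j} - mean_j), with n-1 = 3.
  S[A,A] = ((2)·(2) + (2)·(2) + (-2)·(-2) + (-2)·(-2)) / 3 = 16/3 = 5.3333
  S[A,B] = ((2)·(2.25) + (2)·(0.25) + (-2)·(2.25) + (-2)·(-4.75)) / 3 = 10/3 = 3.3333
  S[B,B] = ((2.25)·(2.25) + (0.25)·(0.25) + (2.25)·(2.25) + (-4.75)·(-4.75)) / 3 = 32.75/3 = 10.9167

S is symmetric (S[j,i] = S[i,j]). Assembling:

S = [[5.3333, 3.3333],
 [3.3333, 10.9167]]


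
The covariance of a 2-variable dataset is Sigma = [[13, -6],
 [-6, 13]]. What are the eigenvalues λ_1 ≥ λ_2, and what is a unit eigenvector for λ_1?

Step 1 — characteristic polynomial of 2×2 Sigma:
  det(Sigma - λI) = λ² - trace · λ + det = 0.
  trace = 13 + 13 = 26, det = 13·13 - (-6)² = 133.
Step 2 — discriminant:
  Δ = trace² - 4·det = 676 - 532 = 144.
Step 3 — eigenvalues:
  λ = (trace ± √Δ)/2 = (26 ± 12)/2,
  λ_1 = 19,  λ_2 = 7.

Step 4 — unit eigenvector for λ_1: solve (Sigma - λ_1 I)v = 0. First row:
  (13 - 19)·v_x + (-6)·v_y = 0, i.e. (-6)·v_x + (-6)·v_y = 0,
  so v ∝ (b, λ_1 - a) = (-6, 6); multiply by -1 so the first entry is positive: u = (6, -6).
  ||u|| = √((6)² + (-6)²) = √(72) ≈ 8.4853,
  v_1 = u/||u|| ≈ (0.7071, -0.7071) (||v_1|| = 1).

λ_1 = 19,  λ_2 = 7;  v_1 ≈ (0.7071, -0.7071)


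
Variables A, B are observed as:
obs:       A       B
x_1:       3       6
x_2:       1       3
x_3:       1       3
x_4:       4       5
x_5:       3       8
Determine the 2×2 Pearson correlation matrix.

Step 1 — column means:
  mean(A) = (3 + 1 + 1 + 4 + 3) / 5 = 12/5 = 2.4
  mean(B) = (6 + 3 + 3 + 5 + 8) / 5 = 25/5 = 5

Step 2 — sample variances and covariances s[i,j] = (1/(n-1)) · Σ_k (x_{k,i} - mean_i) · (x_{k,j} - mean_j), with n-1 = 4:
  s[A,A] = ((0.6)·(0.6) + (-1.4)·(-1.4) + (-1.4)·(-1.4) + (1.6)·(1.6) + (0.6)·(0.6)) / 4 = 7.2/4 = 1.8
  s[A,B] = ((0.6)·(1) + (-1.4)·(-2) + (-1.4)·(-2) + (1.6)·(0) + (0.6)·(3)) / 4 = 8/4 = 2
  s[B,B] = ((1)·(1) + (-2)·(-2) + (-2)·(-2) + (0)·(0) + (3)·(3)) / 4 = 18/4 = 4.5
  Sample standard deviations s_i = √(s[i,i]):
  s(A) = √(1.8) = 1.3416
  s(B) = √(4.5) = 2.1213

Step 3 — r_{ij} = s_{ij} / (s_i · s_j):
  r[A,A] = 1 (diagonal).
  r[A,B] = 2 / (1.3416 · 2.1213) = 2 / 2.846 = 0.7027
  r[B,B] = 1 (diagonal).

R is symmetric with unit diagonal. Assembling:

R = [[1, 0.7027],
 [0.7027, 1]]


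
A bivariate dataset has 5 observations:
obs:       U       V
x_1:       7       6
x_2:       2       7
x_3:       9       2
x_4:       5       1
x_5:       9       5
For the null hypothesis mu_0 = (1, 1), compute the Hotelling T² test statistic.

Step 1 — sample mean vector:
  mean(U) = (7 + 2 + 9 + 5 + 9) / 5 = 32/5 = 6.4
  mean(V) = (6 + 7 + 2 + 1 + 5) / 5 = 21/5 = 4.2
  x̄ = (6.4, 4.2),  deviation x̄ - mu_0 = (6.4, 4.2) - (1, 1) = (5.4, 3.2).

Step 2 — sample covariance matrix, S[i,j] = (1/(n-1)) · Σ_k (x_{k,i} - mean_i) · (x_{k,j} - mean_j), divisor n-1 = 4:
  S[U,U] = ((0.6)·(0.6) + (-4.4)·(-4.4) + (2.6)·(2.6) + (-1.4)·(-1.4) + (2.6)·(2.6)) / 4 = 35.2/4 = 8.8
  S[U,V] = ((0.6)·(1.8) + (-4.4)·(2.8) + (2.6)·(-2.2) + (-1.4)·(-3.2) + (2.6)·(0.8)) / 4 = -10.4/4 = -2.6
  S[V,V] = ((1.8)·(1.8) + (2.8)·(2.8) + (-2.2)·(-2.2) + (-3.2)·(-3.2) + (0.8)·(0.8)) / 4 = 26.8/4 = 6.7
  S = [[8.8, -2.6],
 [-2.6, 6.7]].

Step 3 — invert S. det(S) = 8.8·6.7 - (-2.6)² = 52.2.
  S^{-1} = (1/det) · [[d, -b], [-b, a]] = [[0.1284, 0.0498],
 [0.0498, 0.1686]].

Step 4 — quadratic form (x̄ - mu_0)^T · S^{-1} · (x̄ - mu_0):
  S^{-1} · (x̄ - mu_0) = (0.8525, 0.8084),
  (x̄ - mu_0)^T · [...] = (5.4)·(0.8525) + (3.2)·(0.8084) = 7.1904.

Step 5 — scale by n: T² = 5 · 7.1904 = 35.9521.

T² ≈ 35.9521


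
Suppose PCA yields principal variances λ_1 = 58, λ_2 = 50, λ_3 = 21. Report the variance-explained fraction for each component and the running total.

Step 1 — total variance = trace(Sigma) = Σ λ_i = 58 + 50 + 21 = 129.

Step 2 — fraction explained by component i = λ_i / Σ λ:
  PC1: 58/129 = 0.4496
  PC2: 50/129 = 0.3876
  PC3: 21/129 = 0.1628

Step 3 — cumulative fraction after k components = (λ_1 + ... + λ_k) / Σ λ:
  k = 1: 58/129 = 0.4496
  k = 2: (58 + 50)/129 = 108/129 = 0.8372
  k = 3: (58 + 50 + 21)/129 = 129/129 = 1

Summary (fraction, with percent):

explained: PC1 0.4496 (44.96%), PC2 0.3876 (38.76%), PC3 0.1628 (16.28%);  cumulative: 0.4496, 0.8372, 1


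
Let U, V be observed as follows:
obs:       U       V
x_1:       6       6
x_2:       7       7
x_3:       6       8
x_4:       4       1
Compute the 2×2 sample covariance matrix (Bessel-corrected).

Step 1 — column means:
  mean(U) = (6 + 7 + 6 + 4) / 4 = 23/4 = 5.75
  mean(V) = (6 + 7 + 8 + 1) / 4 = 22/4 = 5.5

Step 2 — sample covariance S[i,j] = (1/(n-1)) · Σ_k (x_{k,i} - mean_i) · (x_{k,j} - mean_j), with n-1 = 3.
  S[U,U] = ((0.25)·(0.25) + (1.25)·(1.25) + (0.25)·(0.25) + (-1.75)·(-1.75)) / 3 = 4.75/3 = 1.5833
  S[U,V] = ((0.25)·(0.5) + (1.25)·(1.5) + (0.25)·(2.5) + (-1.75)·(-4.5)) / 3 = 10.5/3 = 3.5
  S[V,V] = ((0.5)·(0.5) + (1.5)·(1.5) + (2.5)·(2.5) + (-4.5)·(-4.5)) / 3 = 29/3 = 9.6667

S is symmetric (S[j,i] = S[i,j]). Assembling:

S = [[1.5833, 3.5],
 [3.5, 9.6667]]


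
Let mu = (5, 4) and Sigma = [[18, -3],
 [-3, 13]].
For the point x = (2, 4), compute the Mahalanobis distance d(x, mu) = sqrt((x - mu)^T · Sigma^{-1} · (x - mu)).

Step 1 — centre the observation: (x - mu) = (-3, 0).

Step 2 — invert Sigma. det(Sigma) = 18·13 - (-3)² = 225.
  Sigma^{-1} = (1/det) · [[d, -b], [-b, a]] = [[0.0578, 0.0133],
 [0.0133, 0.08]].

Step 3 — form the quadratic (x - mu)^T · Sigma^{-1} · (x - mu):
  Sigma^{-1} · (x - mu) = (-0.1733, -0.04).
  (x - mu)^T · [Sigma^{-1} · (x - mu)] = (-3)·(-0.1733) + (0)·(-0.04) = 0.52.

Step 4 — take square root: d = √(0.52) ≈ 0.7211.

d(x, mu) = √(0.52) ≈ 0.7211


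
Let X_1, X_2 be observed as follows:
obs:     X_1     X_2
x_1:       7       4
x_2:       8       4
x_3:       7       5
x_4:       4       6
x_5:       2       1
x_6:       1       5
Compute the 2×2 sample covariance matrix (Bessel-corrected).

Step 1 — column means:
  mean(X_1) = (7 + 8 + 7 + 4 + 2 + 1) / 6 = 29/6 = 4.8333
  mean(X_2) = (4 + 4 + 5 + 6 + 1 + 5) / 6 = 25/6 = 4.1667

Step 2 — sample covariance S[i,j] = (1/(n-1)) · Σ_k (x_{k,i} - mean_i) · (x_{k,j} - mean_j), with n-1 = 5.
  S[X_1,X_1] = ((2.1667)·(2.1667) + (3.1667)·(3.1667) + (2.1667)·(2.1667) + (-0.8333)·(-0.8333) + (-2.8333)·(-2.8333) + (-3.8333)·(-3.8333)) / 5 = 42.8333/5 = 8.5667
  S[X_1,X_2] = ((2.1667)·(-0.1667) + (3.1667)·(-0.1667) + (2.1667)·(0.8333) + (-0.8333)·(1.8333) + (-2.8333)·(-3.1667) + (-3.8333)·(0.8333)) / 5 = 5.1667/5 = 1.0333
  S[X_2,X_2] = ((-0.1667)·(-0.1667) + (-0.1667)·(-0.1667) + (0.8333)·(0.8333) + (1.8333)·(1.8333) + (-3.1667)·(-3.1667) + (0.8333)·(0.8333)) / 5 = 14.8333/5 = 2.9667

S is symmetric (S[j,i] = S[i,j]). Assembling:

S = [[8.5667, 1.0333],
 [1.0333, 2.9667]]


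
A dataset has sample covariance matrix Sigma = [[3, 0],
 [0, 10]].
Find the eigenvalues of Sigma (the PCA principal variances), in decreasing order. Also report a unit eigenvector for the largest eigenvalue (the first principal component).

Step 1 — characteristic polynomial of 2×2 Sigma:
  det(Sigma - λI) = λ² - trace · λ + det = 0.
  trace = 3 + 10 = 13, det = 3·10 - (0)² = 30.
Step 2 — discriminant:
  Δ = trace² - 4·det = 169 - 120 = 49.
Step 3 — eigenvalues:
  λ = (trace ± √Δ)/2 = (13 ± 7)/2,
  λ_1 = 10,  λ_2 = 3.

Step 4 — unit eigenvector for λ_1: Sigma is diagonal, so its eigenvectors are the coordinate axes. λ_1 = 10 is the diagonal entry on the second coordinate axis, hence
  v_1 = (0, 1) (||v_1|| = 1).

λ_1 = 10,  λ_2 = 3;  v_1 ≈ (0, 1)


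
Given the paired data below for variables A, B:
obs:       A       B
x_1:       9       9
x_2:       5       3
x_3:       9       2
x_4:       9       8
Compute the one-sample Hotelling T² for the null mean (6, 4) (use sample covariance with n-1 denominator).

Step 1 — sample mean vector:
  mean(A) = (9 + 5 + 9 + 9) / 4 = 32/4 = 8
  mean(B) = (9 + 3 + 2 + 8) / 4 = 22/4 = 5.5
  x̄ = (8, 5.5),  deviation x̄ - mu_0 = (8, 5.5) - (6, 4) = (2, 1.5).

Step 2 — sample covariance matrix, S[i,j] = (1/(n-1)) · Σ_k (x_{k,i} - mean_i) · (x_{k,j} - mean_j), divisor n-1 = 3:
  S[A,A] = ((1)·(1) + (-3)·(-3) + (1)·(1) + (1)·(1)) / 3 = 12/3 = 4
  S[A,B] = ((1)·(3.5) + (-3)·(-2.5) + (1)·(-3.5) + (1)·(2.5)) / 3 = 10/3 = 3.3333
  S[B,B] = ((3.5)·(3.5) + (-2.5)·(-2.5) + (-3.5)·(-3.5) + (2.5)·(2.5)) / 3 = 37/3 = 12.3333
  S = [[4, 3.3333],
 [3.3333, 12.3333]].

Step 3 — invert S. det(S) = 4·12.3333 - (3.3333)² = 38.2222.
  S^{-1} = (1/det) · [[d, -b], [-b, a]] = [[0.3227, -0.0872],
 [-0.0872, 0.1047]].

Step 4 — quadratic form (x̄ - mu_0)^T · S^{-1} · (x̄ - mu_0):
  S^{-1} · (x̄ - mu_0) = (0.5145, -0.0174),
  (x̄ - mu_0)^T · [...] = (2)·(0.5145) + (1.5)·(-0.0174) = 1.0029.

Step 5 — scale by n: T² = 4 · 1.0029 = 4.0116.

T² ≈ 4.0116


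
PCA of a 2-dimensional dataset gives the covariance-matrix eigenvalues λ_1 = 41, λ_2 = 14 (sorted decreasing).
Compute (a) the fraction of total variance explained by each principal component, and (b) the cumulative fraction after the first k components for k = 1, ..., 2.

Step 1 — total variance = trace(Sigma) = Σ λ_i = 41 + 14 = 55.

Step 2 — fraction explained by component i = λ_i / Σ λ:
  PC1: 41/55 = 0.7455
  PC2: 14/55 = 0.2545

Step 3 — cumulative fraction after k components = (λ_1 + ... + λ_k) / Σ λ:
  k = 1: 41/55 = 0.7455
  k = 2: (41 + 14)/55 = 55/55 = 1

Summary (fraction, with percent):

explained: PC1 0.7455 (74.55%), PC2 0.2545 (25.45%);  cumulative: 0.7455, 1


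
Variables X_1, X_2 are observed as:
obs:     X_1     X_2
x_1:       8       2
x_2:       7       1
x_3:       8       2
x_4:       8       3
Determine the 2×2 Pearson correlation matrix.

Step 1 — column means:
  mean(X_1) = (8 + 7 + 8 + 8) / 4 = 31/4 = 7.75
  mean(X_2) = (2 + 1 + 2 + 3) / 4 = 8/4 = 2

Step 2 — sample variances and covariances s[i,j] = (1/(n-1)) · Σ_k (x_{k,i} - mean_i) · (x_{k,j} - mean_j), with n-1 = 3:
  s[X_1,X_1] = ((0.25)·(0.25) + (-0.75)·(-0.75) + (0.25)·(0.25) + (0.25)·(0.25)) / 3 = 0.75/3 = 0.25
  s[X_1,X_2] = ((0.25)·(0) + (-0.75)·(-1) + (0.25)·(0) + (0.25)·(1)) / 3 = 1/3 = 0.3333
  s[X_2,X_2] = ((0)·(0) + (-1)·(-1) + (0)·(0) + (1)·(1)) / 3 = 2/3 = 0.6667
  Sample standard deviations s_i = √(s[i,i]):
  s(X_1) = √(0.25) = 0.5
  s(X_2) = √(0.6667) = 0.8165

Step 3 — r_{ij} = s_{ij} / (s_i · s_j):
  r[X_1,X_1] = 1 (diagonal).
  r[X_1,X_2] = 0.3333 / (0.5 · 0.8165) = 0.3333 / 0.4082 = 0.8165
  r[X_2,X_2] = 1 (diagonal).

R is symmetric with unit diagonal. Assembling:

R = [[1, 0.8165],
 [0.8165, 1]]


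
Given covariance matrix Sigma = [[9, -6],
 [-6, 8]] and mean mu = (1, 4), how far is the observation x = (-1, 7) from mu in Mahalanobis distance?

Step 1 — centre the observation: (x - mu) = (-2, 3).

Step 2 — invert Sigma. det(Sigma) = 9·8 - (-6)² = 36.
  Sigma^{-1} = (1/det) · [[d, -b], [-b, a]] = [[0.2222, 0.1667],
 [0.1667, 0.25]].

Step 3 — form the quadratic (x - mu)^T · Sigma^{-1} · (x - mu):
  Sigma^{-1} · (x - mu) = (0.0556, 0.4167).
  (x - mu)^T · [Sigma^{-1} · (x - mu)] = (-2)·(0.0556) + (3)·(0.4167) = 1.1389.

Step 4 — take square root: d = √(1.1389) ≈ 1.0672.

d(x, mu) = √(1.1389) ≈ 1.0672


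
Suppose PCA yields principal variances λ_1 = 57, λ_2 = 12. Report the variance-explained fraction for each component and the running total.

Step 1 — total variance = trace(Sigma) = Σ λ_i = 57 + 12 = 69.

Step 2 — fraction explained by component i = λ_i / Σ λ:
  PC1: 57/69 = 0.8261
  PC2: 12/69 = 0.1739

Step 3 — cumulative fraction after k components = (λ_1 + ... + λ_k) / Σ λ:
  k = 1: 57/69 = 0.8261
  k = 2: (57 + 12)/69 = 69/69 = 1

Summary (fraction, with percent):

explained: PC1 0.8261 (82.61%), PC2 0.1739 (17.39%);  cumulative: 0.8261, 1


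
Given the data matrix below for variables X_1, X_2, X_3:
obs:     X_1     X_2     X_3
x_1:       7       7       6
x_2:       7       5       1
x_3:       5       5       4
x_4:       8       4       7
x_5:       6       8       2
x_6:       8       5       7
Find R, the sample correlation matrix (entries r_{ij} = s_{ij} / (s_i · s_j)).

Step 1 — column means:
  mean(X_1) = (7 + 7 + 5 + 8 + 6 + 8) / 6 = 41/6 = 6.8333
  mean(X_2) = (7 + 5 + 5 + 4 + 8 + 5) / 6 = 34/6 = 5.6667
  mean(X_3) = (6 + 1 + 4 + 7 + 2 + 7) / 6 = 27/6 = 4.5

Step 2 — sample variances and covariances s[i,j] = (1/(n-1)) · Σ_k (x_{k,i} - mean_i) · (x_{k,j} - mean_j), with n-1 = 5:
  s[X_1,X_1] = ((0.1667)·(0.1667) + (0.1667)·(0.1667) + (-1.8333)·(-1.8333) + (1.1667)·(1.1667) + (-0.8333)·(-0.8333) + (1.1667)·(1.1667)) / 5 = 6.8333/5 = 1.3667
  s[X_1,X_2] = ((0.1667)·(1.3333) + (0.1667)·(-0.6667) + (-1.8333)·(-0.6667) + (1.1667)·(-1.6667) + (-0.8333)·(2.3333) + (1.1667)·(-0.6667)) / 5 = -3.3333/5 = -0.6667
  s[X_1,X_3] = ((0.1667)·(1.5) + (0.1667)·(-3.5) + (-1.8333)·(-0.5) + (1.1667)·(2.5) + (-0.8333)·(-2.5) + (1.1667)·(2.5)) / 5 = 8.5/5 = 1.7
  s[X_2,X_2] = ((1.3333)·(1.3333) + (-0.6667)·(-0.6667) + (-0.6667)·(-0.6667) + (-1.6667)·(-1.6667) + (2.3333)·(2.3333) + (-0.6667)·(-0.6667)) / 5 = 11.3333/5 = 2.2667
  s[X_2,X_3] = ((1.3333)·(1.5) + (-0.6667)·(-3.5) + (-0.6667)·(-0.5) + (-1.6667)·(2.5) + (2.3333)·(-2.5) + (-0.6667)·(2.5)) / 5 = -7/5 = -1.4
  s[X_3,X_3] = ((1.5)·(1.5) + (-3.5)·(-3.5) + (-0.5)·(-0.5) + (2.5)·(2.5) + (-2.5)·(-2.5) + (2.5)·(2.5)) / 5 = 33.5/5 = 6.7
  Sample standard deviations s_i = √(s[i,i]):
  s(X_1) = √(1.3667) = 1.169
  s(X_2) = √(2.2667) = 1.5055
  s(X_3) = √(6.7) = 2.5884

Step 3 — r_{ij} = s_{ij} / (s_i · s_j):
  r[X_1,X_1] = 1 (diagonal).
  r[X_1,X_2] = -0.6667 / (1.169 · 1.5055) = -0.6667 / 1.7601 = -0.3788
  r[X_1,X_3] = 1.7 / (1.169 · 2.5884) = 1.7 / 3.026 = 0.5618
  r[X_2,X_2] = 1 (diagonal).
  r[X_2,X_3] = -1.4 / (1.5055 · 2.5884) = -1.4 / 3.897 = -0.3593
  r[X_3,X_3] = 1 (diagonal).

R is symmetric with unit diagonal. Assembling:

R = [[1, -0.3788, 0.5618],
 [-0.3788, 1, -0.3593],
 [0.5618, -0.3593, 1]]


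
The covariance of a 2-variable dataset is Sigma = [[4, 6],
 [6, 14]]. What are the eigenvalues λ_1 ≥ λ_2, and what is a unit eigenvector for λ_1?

Step 1 — characteristic polynomial of 2×2 Sigma:
  det(Sigma - λI) = λ² - trace · λ + det = 0.
  trace = 4 + 14 = 18, det = 4·14 - (6)² = 20.
Step 2 — discriminant:
  Δ = trace² - 4·det = 324 - 80 = 244.
Step 3 — eigenvalues:
  λ = (trace ± √Δ)/2 = (18 ± 15.6205)/2,
  λ_1 = 16.8102,  λ_2 = 1.1898.

Step 4 — unit eigenvector for λ_1: solve (Sigma - λ_1 I)v = 0. First row:
  (4 - 16.8102)·v_x + (6)·v_y = 0, i.e. (-12.8102)·v_x + (6)·v_y = 0,
  so v ∝ (b, λ_1 - a) = (6, 12.8102) = u.
  ||u|| = √((6)² + (12.8102)²) = √(200.1025) ≈ 14.1458,
  v_1 = u/||u|| ≈ (0.4242, 0.9056) (||v_1|| = 1).

λ_1 = 16.8102,  λ_2 = 1.1898;  v_1 ≈ (0.4242, 0.9056)


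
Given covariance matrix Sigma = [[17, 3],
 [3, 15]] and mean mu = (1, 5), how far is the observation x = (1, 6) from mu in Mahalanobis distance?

Step 1 — centre the observation: (x - mu) = (0, 1).

Step 2 — invert Sigma. det(Sigma) = 17·15 - (3)² = 246.
  Sigma^{-1} = (1/det) · [[d, -b], [-b, a]] = [[0.061, -0.0122],
 [-0.0122, 0.0691]].

Step 3 — form the quadratic (x - mu)^T · Sigma^{-1} · (x - mu):
  Sigma^{-1} · (x - mu) = (-0.0122, 0.0691).
  (x - mu)^T · [Sigma^{-1} · (x - mu)] = (0)·(-0.0122) + (1)·(0.0691) = 0.0691.

Step 4 — take square root: d = √(0.0691) ≈ 0.2629.

d(x, mu) = √(0.0691) ≈ 0.2629


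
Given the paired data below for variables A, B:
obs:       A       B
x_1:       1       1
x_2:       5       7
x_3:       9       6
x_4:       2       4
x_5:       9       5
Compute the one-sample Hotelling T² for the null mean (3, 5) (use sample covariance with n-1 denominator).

Step 1 — sample mean vector:
  mean(A) = (1 + 5 + 9 + 2 + 9) / 5 = 26/5 = 5.2
  mean(B) = (1 + 7 + 6 + 4 + 5) / 5 = 23/5 = 4.6
  x̄ = (5.2, 4.6),  deviation x̄ - mu_0 = (5.2, 4.6) - (3, 5) = (2.2, -0.4).

Step 2 — sample covariance matrix, S[i,j] = (1/(n-1)) · Σ_k (x_{k,i} - mean_i) · (x_{k,j} - mean_j), divisor n-1 = 4:
  S[A,A] = ((-4.2)·(-4.2) + (-0.2)·(-0.2) + (3.8)·(3.8) + (-3.2)·(-3.2) + (3.8)·(3.8)) / 4 = 56.8/4 = 14.2
  S[A,B] = ((-4.2)·(-3.6) + (-0.2)·(2.4) + (3.8)·(1.4) + (-3.2)·(-0.6) + (3.8)·(0.4)) / 4 = 23.4/4 = 5.85
  S[B,B] = ((-3.6)·(-3.6) + (2.4)·(2.4) + (1.4)·(1.4) + (-0.6)·(-0.6) + (0.4)·(0.4)) / 4 = 21.2/4 = 5.3
  S = [[14.2, 5.85],
 [5.85, 5.3]].

Step 3 — invert S. det(S) = 14.2·5.3 - (5.85)² = 41.0375.
  S^{-1} = (1/det) · [[d, -b], [-b, a]] = [[0.1292, -0.1426],
 [-0.1426, 0.346]].

Step 4 — quadratic form (x̄ - mu_0)^T · S^{-1} · (x̄ - mu_0):
  S^{-1} · (x̄ - mu_0) = (0.3412, -0.452),
  (x̄ - mu_0)^T · [...] = (2.2)·(0.3412) + (-0.4)·(-0.452) = 0.9313.

Step 5 — scale by n: T² = 5 · 0.9313 = 4.6567.

T² ≈ 4.6567


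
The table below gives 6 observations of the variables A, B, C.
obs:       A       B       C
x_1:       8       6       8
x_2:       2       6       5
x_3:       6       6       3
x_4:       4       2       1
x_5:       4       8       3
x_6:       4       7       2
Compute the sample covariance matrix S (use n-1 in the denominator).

Step 1 — column means:
  mean(A) = (8 + 2 + 6 + 4 + 4 + 4) / 6 = 28/6 = 4.6667
  mean(B) = (6 + 6 + 6 + 2 + 8 + 7) / 6 = 35/6 = 5.8333
  mean(C) = (8 + 5 + 3 + 1 + 3 + 2) / 6 = 22/6 = 3.6667

Step 2 — sample covariance S[i,j] = (1/(n-1)) · Σ_k (x_{k,i} - mean_i) · (x_{k,j} - mean_j), with n-1 = 5.
  S[A,A] = ((3.3333)·(3.3333) + (-2.6667)·(-2.6667) + (1.3333)·(1.3333) + (-0.6667)·(-0.6667) + (-0.6667)·(-0.6667) + (-0.6667)·(-0.6667)) / 5 = 21.3333/5 = 4.2667
  S[A,B] = ((3.3333)·(0.1667) + (-2.6667)·(0.1667) + (1.3333)·(0.1667) + (-0.6667)·(-3.8333) + (-0.6667)·(2.1667) + (-0.6667)·(1.1667)) / 5 = 0.6667/5 = 0.1333
  S[A,C] = ((3.3333)·(4.3333) + (-2.6667)·(1.3333) + (1.3333)·(-0.6667) + (-0.6667)·(-2.6667) + (-0.6667)·(-0.6667) + (-0.6667)·(-1.6667)) / 5 = 13.3333/5 = 2.6667
  S[B,B] = ((0.1667)·(0.1667) + (0.1667)·(0.1667) + (0.1667)·(0.1667) + (-3.8333)·(-3.8333) + (2.1667)·(2.1667) + (1.1667)·(1.1667)) / 5 = 20.8333/5 = 4.1667
  S[B,C] = ((0.1667)·(4.3333) + (0.1667)·(1.3333) + (0.1667)·(-0.6667) + (-3.8333)·(-2.6667) + (2.1667)·(-0.6667) + (1.1667)·(-1.6667)) / 5 = 7.6667/5 = 1.5333
  S[C,C] = ((4.3333)·(4.3333) + (1.3333)·(1.3333) + (-0.6667)·(-0.6667) + (-2.6667)·(-2.6667) + (-0.6667)·(-0.6667) + (-1.6667)·(-1.6667)) / 5 = 31.3333/5 = 6.2667

S is symmetric (S[j,i] = S[i,j]). Assembling:

S = [[4.2667, 0.1333, 2.6667],
 [0.1333, 4.1667, 1.5333],
 [2.6667, 1.5333, 6.2667]]


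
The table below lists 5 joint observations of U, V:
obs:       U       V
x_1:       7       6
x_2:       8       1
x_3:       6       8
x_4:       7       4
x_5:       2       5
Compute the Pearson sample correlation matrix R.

Step 1 — column means:
  mean(U) = (7 + 8 + 6 + 7 + 2) / 5 = 30/5 = 6
  mean(V) = (6 + 1 + 8 + 4 + 5) / 5 = 24/5 = 4.8

Step 2 — sample variances and covariances s[i,j] = (1/(n-1)) · Σ_k (x_{k,i} - mean_i) · (x_{k,j} - mean_j), with n-1 = 4:
  s[U,U] = ((1)·(1) + (2)·(2) + (0)·(0) + (1)·(1) + (-4)·(-4)) / 4 = 22/4 = 5.5
  s[U,V] = ((1)·(1.2) + (2)·(-3.8) + (0)·(3.2) + (1)·(-0.8) + (-4)·(0.2)) / 4 = -8/4 = -2
  s[V,V] = ((1.2)·(1.2) + (-3.8)·(-3.8) + (3.2)·(3.2) + (-0.8)·(-0.8) + (0.2)·(0.2)) / 4 = 26.8/4 = 6.7
  Sample standard deviations s_i = √(s[i,i]):
  s(U) = √(5.5) = 2.3452
  s(V) = √(6.7) = 2.5884

Step 3 — r_{ij} = s_{ij} / (s_i · s_j):
  r[U,U] = 1 (diagonal).
  r[U,V] = -2 / (2.3452 · 2.5884) = -2 / 6.0704 = -0.3295
  r[V,V] = 1 (diagonal).

R is symmetric with unit diagonal. Assembling:

R = [[1, -0.3295],
 [-0.3295, 1]]


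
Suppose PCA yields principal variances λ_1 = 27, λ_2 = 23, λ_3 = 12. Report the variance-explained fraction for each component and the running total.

Step 1 — total variance = trace(Sigma) = Σ λ_i = 27 + 23 + 12 = 62.

Step 2 — fraction explained by component i = λ_i / Σ λ:
  PC1: 27/62 = 0.4355
  PC2: 23/62 = 0.371
  PC3: 12/62 = 0.1935

Step 3 — cumulative fraction after k components = (λ_1 + ... + λ_k) / Σ λ:
  k = 1: 27/62 = 0.4355
  k = 2: (27 + 23)/62 = 50/62 = 0.8065
  k = 3: (27 + 23 + 12)/62 = 62/62 = 1

Summary (fraction, with percent):

explained: PC1 0.4355 (43.55%), PC2 0.371 (37.1%), PC3 0.1935 (19.35%);  cumulative: 0.4355, 0.8065, 1


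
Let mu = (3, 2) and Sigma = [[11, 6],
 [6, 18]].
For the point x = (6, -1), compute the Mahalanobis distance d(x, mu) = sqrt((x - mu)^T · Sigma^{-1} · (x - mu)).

Step 1 — centre the observation: (x - mu) = (3, -3).

Step 2 — invert Sigma. det(Sigma) = 11·18 - (6)² = 162.
  Sigma^{-1} = (1/det) · [[d, -b], [-b, a]] = [[0.1111, -0.037],
 [-0.037, 0.0679]].

Step 3 — form the quadratic (x - mu)^T · Sigma^{-1} · (x - mu):
  Sigma^{-1} · (x - mu) = (0.4444, -0.3148).
  (x - mu)^T · [Sigma^{-1} · (x - mu)] = (3)·(0.4444) + (-3)·(-0.3148) = 2.2778.

Step 4 — take square root: d = √(2.2778) ≈ 1.5092.

d(x, mu) = √(2.2778) ≈ 1.5092


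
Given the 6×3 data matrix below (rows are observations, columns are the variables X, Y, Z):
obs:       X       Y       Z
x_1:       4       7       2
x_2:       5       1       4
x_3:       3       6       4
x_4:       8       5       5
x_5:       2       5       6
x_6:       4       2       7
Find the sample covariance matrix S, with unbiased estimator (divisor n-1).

Step 1 — column means:
  mean(X) = (4 + 5 + 3 + 8 + 2 + 4) / 6 = 26/6 = 4.3333
  mean(Y) = (7 + 1 + 6 + 5 + 5 + 2) / 6 = 26/6 = 4.3333
  mean(Z) = (2 + 4 + 4 + 5 + 6 + 7) / 6 = 28/6 = 4.6667

Step 2 — sample covariance S[i,j] = (1/(n-1)) · Σ_k (x_{k,i} - mean_i) · (x_{k,j} - mean_j), with n-1 = 5.
  S[X,X] = ((-0.3333)·(-0.3333) + (0.6667)·(0.6667) + (-1.3333)·(-1.3333) + (3.6667)·(3.6667) + (-2.3333)·(-2.3333) + (-0.3333)·(-0.3333)) / 5 = 21.3333/5 = 4.2667
  S[X,Y] = ((-0.3333)·(2.6667) + (0.6667)·(-3.3333) + (-1.3333)·(1.6667) + (3.6667)·(0.6667) + (-2.3333)·(0.6667) + (-0.3333)·(-2.3333)) / 5 = -3.6667/5 = -0.7333
  S[X,Z] = ((-0.3333)·(-2.6667) + (0.6667)·(-0.6667) + (-1.3333)·(-0.6667) + (3.6667)·(0.3333) + (-2.3333)·(1.3333) + (-0.3333)·(2.3333)) / 5 = -1.3333/5 = -0.2667
  S[Y,Y] = ((2.6667)·(2.6667) + (-3.3333)·(-3.3333) + (1.6667)·(1.6667) + (0.6667)·(0.6667) + (0.6667)·(0.6667) + (-2.3333)·(-2.3333)) / 5 = 27.3333/5 = 5.4667
  S[Y,Z] = ((2.6667)·(-2.6667) + (-3.3333)·(-0.6667) + (1.6667)·(-0.6667) + (0.6667)·(0.3333) + (0.6667)·(1.3333) + (-2.3333)·(2.3333)) / 5 = -10.3333/5 = -2.0667
  S[Z,Z] = ((-2.6667)·(-2.6667) + (-0.6667)·(-0.6667) + (-0.6667)·(-0.6667) + (0.3333)·(0.3333) + (1.3333)·(1.3333) + (2.3333)·(2.3333)) / 5 = 15.3333/5 = 3.0667

S is symmetric (S[j,i] = S[i,j]). Assembling:

S = [[4.2667, -0.7333, -0.2667],
 [-0.7333, 5.4667, -2.0667],
 [-0.2667, -2.0667, 3.0667]]


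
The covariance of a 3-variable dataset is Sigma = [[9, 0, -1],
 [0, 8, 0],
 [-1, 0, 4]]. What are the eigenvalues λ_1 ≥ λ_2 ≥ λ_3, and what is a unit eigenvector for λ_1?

Step 1 — characteristic polynomial p(λ) = det(λI - Sigma) = λ³ - tr·λ² + c_1·λ - det, where tr = trace, c_1 = sum of the principal 2×2 minors, det = det(Sigma):
  tr = 9 + 8 + 4 = 21,
  c_1 = (9·8 - (0)²) + (9·4 - (-1)²) + (8·4 - (0)²) = 72 + 35 + 32 = 139,
  det = 9·(8·4 - (0)²) - (0)·((0)·4 - (0)·(-1)) + (-1)·((0)·(0) - 8·(-1)) = 9·(32) - (0)·(0) + (-1)·(8) = 280.
  So p(λ) = λ³ - 21λ² + 139λ - 280.
Step 2 — look for an integer root (rational root theorem: any rational root is an integer divisor of 280). Testing λ = 8:
  p(8) = 512 - 1344 + 1112 - 280 = 0  ✓
  Dividing out (λ - 8): p(λ) = (λ - 8)(λ² - 13λ + 35).
Step 3 — remaining eigenvalues from the quadratic λ² - 13λ + 35 = 0:
  Δ = 13² - 4·35 = 169 - 140 = 29,  λ = (13 ± √29)/2 = (13 ± 5.3852)/2 ≈ 9.1926 or 3.8074.
  Sorted: λ_1 = 9.1926,  λ_2 = 8,  λ_3 = 3.8074  (check: sum = 21 = tr ✓).

Step 4 — unit eigenvector for λ_1 ≈ 9.1926: v spans the null space of (Sigma - λ_1 I), whose rows are
  r_1 = (-0.1926, 0, -1),  r_2 = (0, -1.1926, 0),  r_3 = (-1, 0, -5.1926).
  v is orthogonal to every row, so take v ∝ r_1 × r_2 = ((0)·(0) - (-1)·(-1.1926), (-1)·(0) - (-0.1926)·(0), (-0.1926)·(-1.1926) - (0)·(0)) ≈ (-1.1926, 0, 0.2297).
  Rescale (multiply by -1 so the first nonzero entry is positive): u = (1.1926, 0, -0.2297).
  ||u|| = √((1.1926)² + (0)² + (-0.2297)²) = √(1.475) ≈ 1.2145,  v_1 = u/||u|| ≈ (0.982, 0, -0.1891) (||v_1|| = 1).

λ_1 = 9.1926,  λ_2 = 8,  λ_3 = 3.8074;  v_1 ≈ (0.982, 0, -0.1891)


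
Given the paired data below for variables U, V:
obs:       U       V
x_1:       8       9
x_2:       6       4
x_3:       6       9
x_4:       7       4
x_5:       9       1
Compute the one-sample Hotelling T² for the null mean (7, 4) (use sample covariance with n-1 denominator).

Step 1 — sample mean vector:
  mean(U) = (8 + 6 + 6 + 7 + 9) / 5 = 36/5 = 7.2
  mean(V) = (9 + 4 + 9 + 4 + 1) / 5 = 27/5 = 5.4
  x̄ = (7.2, 5.4),  deviation x̄ - mu_0 = (7.2, 5.4) - (7, 4) = (0.2, 1.4).

Step 2 — sample covariance matrix, S[i,j] = (1/(n-1)) · Σ_k (x_{k,i} - mean_i) · (x_{k,j} - mean_j), divisor n-1 = 4:
  S[U,U] = ((0.8)·(0.8) + (-1.2)·(-1.2) + (-1.2)·(-1.2) + (-0.2)·(-0.2) + (1.8)·(1.8)) / 4 = 6.8/4 = 1.7
  S[U,V] = ((0.8)·(3.6) + (-1.2)·(-1.4) + (-1.2)·(3.6) + (-0.2)·(-1.4) + (1.8)·(-4.4)) / 4 = -7.4/4 = -1.85
  S[V,V] = ((3.6)·(3.6) + (-1.4)·(-1.4) + (3.6)·(3.6) + (-1.4)·(-1.4) + (-4.4)·(-4.4)) / 4 = 49.2/4 = 12.3
  S = [[1.7, -1.85],
 [-1.85, 12.3]].

Step 3 — invert S. det(S) = 1.7·12.3 - (-1.85)² = 17.4875.
  S^{-1} = (1/det) · [[d, -b], [-b, a]] = [[0.7034, 0.1058],
 [0.1058, 0.0972]].

Step 4 — quadratic form (x̄ - mu_0)^T · S^{-1} · (x̄ - mu_0):
  S^{-1} · (x̄ - mu_0) = (0.2888, 0.1573),
  (x̄ - mu_0)^T · [...] = (0.2)·(0.2888) + (1.4)·(0.1573) = 0.2779.

Step 5 — scale by n: T² = 5 · 0.2779 = 1.3896.

T² ≈ 1.3896


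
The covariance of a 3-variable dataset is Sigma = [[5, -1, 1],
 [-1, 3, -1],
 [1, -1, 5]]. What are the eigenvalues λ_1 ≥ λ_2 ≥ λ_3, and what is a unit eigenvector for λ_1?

Step 1 — characteristic polynomial p(λ) = det(λI - Sigma) = λ³ - tr·λ² + c_1·λ - det, where tr = trace, c_1 = sum of the principal 2×2 minors, det = det(Sigma):
  tr = 5 + 3 + 5 = 13,
  c_1 = (5·3 - (-1)²) + (5·5 - (1)²) + (3·5 - (-1)²) = 14 + 24 + 14 = 52,
  det = 5·(3·5 - (-1)²) - (-1)·((-1)·5 - (-1)·(1)) + (1)·((-1)·(-1) - 3·(1)) = 5·(14) - (-1)·(-4) + (1)·(-2) = 64.
  So p(λ) = λ³ - 13λ² + 52λ - 64.
Step 2 — look for an integer root (rational root theorem: any rational root is an integer divisor of 64). Testing λ = 4:
  p(4) = 64 - 208 + 208 - 64 = 0  ✓
  Dividing out (λ - 4): p(λ) = (λ - 4)(λ² - 9λ + 16).
Step 3 — remaining eigenvalues from the quadratic λ² - 9λ + 16 = 0:
  Δ = 9² - 4·16 = 81 - 64 = 17,  λ = (9 ± √17)/2 = (9 ± 4.1231)/2 ≈ 6.5616 or 2.4384.
  Sorted: λ_1 = 6.5616,  λ_2 = 4,  λ_3 = 2.4384  (check: sum = 13 = tr ✓).

Step 4 — unit eigenvector for λ_1 ≈ 6.5616: v spans the null space of (Sigma - λ_1 I), whose rows are
  r_1 = (-1.5616, -1, 1),  r_2 = (-1, -3.5616, -1),  r_3 = (1, -1, -1.5616).
  v is orthogonal to every row, so take v ∝ r_1 × r_2 = ((-1)·(-1) - (1)·(-3.5616), (1)·(-1) - (-1.5616)·(-1), (-1.5616)·(-3.5616) - (-1)·(-1)) ≈ (4.5616, -2.5616, 4.5616).
  Let u = (4.5616, -2.5616, 4.5616).
  ||u|| = √((4.5616)² + (-2.5616)² + (4.5616)²) = √(48.1771) ≈ 6.941,  v_1 = u/||u|| ≈ (0.6572, -0.369, 0.6572) (||v_1|| = 1).

λ_1 = 6.5616,  λ_2 = 4,  λ_3 = 2.4384;  v_1 ≈ (0.6572, -0.369, 0.6572)


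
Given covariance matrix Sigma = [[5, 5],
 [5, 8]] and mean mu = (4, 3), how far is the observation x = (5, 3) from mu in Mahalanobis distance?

Step 1 — centre the observation: (x - mu) = (1, 0).

Step 2 — invert Sigma. det(Sigma) = 5·8 - (5)² = 15.
  Sigma^{-1} = (1/det) · [[d, -b], [-b, a]] = [[0.5333, -0.3333],
 [-0.3333, 0.3333]].

Step 3 — form the quadratic (x - mu)^T · Sigma^{-1} · (x - mu):
  Sigma^{-1} · (x - mu) = (0.5333, -0.3333).
  (x - mu)^T · [Sigma^{-1} · (x - mu)] = (1)·(0.5333) + (0)·(-0.3333) = 0.5333.

Step 4 — take square root: d = √(0.5333) ≈ 0.7303.

d(x, mu) = √(0.5333) ≈ 0.7303


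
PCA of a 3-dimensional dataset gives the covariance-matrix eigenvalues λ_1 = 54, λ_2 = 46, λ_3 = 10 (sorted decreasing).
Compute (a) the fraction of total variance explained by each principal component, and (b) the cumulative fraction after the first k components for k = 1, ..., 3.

Step 1 — total variance = trace(Sigma) = Σ λ_i = 54 + 46 + 10 = 110.

Step 2 — fraction explained by component i = λ_i / Σ λ:
  PC1: 54/110 = 0.4909
  PC2: 46/110 = 0.4182
  PC3: 10/110 = 0.0909

Step 3 — cumulative fraction after k components = (λ_1 + ... + λ_k) / Σ λ:
  k = 1: 54/110 = 0.4909
  k = 2: (54 + 46)/110 = 100/110 = 0.9091
  k = 3: (54 + 46 + 10)/110 = 110/110 = 1

Summary (fraction, with percent):

explained: PC1 0.4909 (49.09%), PC2 0.4182 (41.82%), PC3 0.0909 (9.09%);  cumulative: 0.4909, 0.9091, 1


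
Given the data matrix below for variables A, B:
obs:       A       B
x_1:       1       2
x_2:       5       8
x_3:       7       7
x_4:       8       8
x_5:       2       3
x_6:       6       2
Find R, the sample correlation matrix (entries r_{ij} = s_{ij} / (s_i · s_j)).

Step 1 — column means:
  mean(A) = (1 + 5 + 7 + 8 + 2 + 6) / 6 = 29/6 = 4.8333
  mean(B) = (2 + 8 + 7 + 8 + 3 + 2) / 6 = 30/6 = 5

Step 2 — sample variances and covariances s[i,j] = (1/(n-1)) · Σ_k (x_{k,i} - mean_i) · (x_{k,j} - mean_j), with n-1 = 5:
  s[A,A] = ((-3.8333)·(-3.8333) + (0.1667)·(0.1667) + (2.1667)·(2.1667) + (3.1667)·(3.1667) + (-2.8333)·(-2.8333) + (1.1667)·(1.1667)) / 5 = 38.8333/5 = 7.7667
  s[A,B] = ((-3.8333)·(-3) + (0.1667)·(3) + (2.1667)·(2) + (3.1667)·(3) + (-2.8333)·(-2) + (1.1667)·(-3)) / 5 = 28/5 = 5.6
  s[B,B] = ((-3)·(-3) + (3)·(3) + (2)·(2) + (3)·(3) + (-2)·(-2) + (-3)·(-3)) / 5 = 44/5 = 8.8
  Sample standard deviations s_i = √(s[i,i]):
  s(A) = √(7.7667) = 2.7869
  s(B) = √(8.8) = 2.9665

Step 3 — r_{ij} = s_{ij} / (s_i · s_j):
  r[A,A] = 1 (diagonal).
  r[A,B] = 5.6 / (2.7869 · 2.9665) = 5.6 / 8.2672 = 0.6774
  r[B,B] = 1 (diagonal).

R is symmetric with unit diagonal. Assembling:

R = [[1, 0.6774],
 [0.6774, 1]]


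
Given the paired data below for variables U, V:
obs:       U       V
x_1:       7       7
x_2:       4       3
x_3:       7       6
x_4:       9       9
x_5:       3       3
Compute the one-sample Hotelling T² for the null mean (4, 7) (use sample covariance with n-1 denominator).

Step 1 — sample mean vector:
  mean(U) = (7 + 4 + 7 + 9 + 3) / 5 = 30/5 = 6
  mean(V) = (7 + 3 + 6 + 9 + 3) / 5 = 28/5 = 5.6
  x̄ = (6, 5.6),  deviation x̄ - mu_0 = (6, 5.6) - (4, 7) = (2, -1.4).

Step 2 — sample covariance matrix, S[i,j] = (1/(n-1)) · Σ_k (x_{k,i} - mean_i) · (x_{k,j} - mean_j), divisor n-1 = 4:
  S[U,U] = ((1)·(1) + (-2)·(-2) + (1)·(1) + (3)·(3) + (-3)·(-3)) / 4 = 24/4 = 6
  S[U,V] = ((1)·(1.4) + (-2)·(-2.6) + (1)·(0.4) + (3)·(3.4) + (-3)·(-2.6)) / 4 = 25/4 = 6.25
  S[V,V] = ((1.4)·(1.4) + (-2.6)·(-2.6) + (0.4)·(0.4) + (3.4)·(3.4) + (-2.6)·(-2.6)) / 4 = 27.2/4 = 6.8
  S = [[6, 6.25],
 [6.25, 6.8]].

Step 3 — invert S. det(S) = 6·6.8 - (6.25)² = 1.7375.
  S^{-1} = (1/det) · [[d, -b], [-b, a]] = [[3.9137, -3.5971],
 [-3.5971, 3.4532]].

Step 4 — quadratic form (x̄ - mu_0)^T · S^{-1} · (x̄ - mu_0):
  S^{-1} · (x̄ - mu_0) = (12.8633, -12.0288),
  (x̄ - mu_0)^T · [...] = (2)·(12.8633) + (-1.4)·(-12.0288) = 42.5669.

Step 5 — scale by n: T² = 5 · 42.5669 = 212.8345.

T² ≈ 212.8345


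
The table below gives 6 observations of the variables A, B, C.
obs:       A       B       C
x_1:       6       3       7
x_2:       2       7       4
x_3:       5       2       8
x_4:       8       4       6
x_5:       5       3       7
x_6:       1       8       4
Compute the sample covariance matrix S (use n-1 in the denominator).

Step 1 — column means:
  mean(A) = (6 + 2 + 5 + 8 + 5 + 1) / 6 = 27/6 = 4.5
  mean(B) = (3 + 7 + 2 + 4 + 3 + 8) / 6 = 27/6 = 4.5
  mean(C) = (7 + 4 + 8 + 6 + 7 + 4) / 6 = 36/6 = 6

Step 2 — sample covariance S[i,j] = (1/(n-1)) · Σ_k (x_{k,i} - mean_i) · (x_{k,j} - mean_j), with n-1 = 5.
  S[A,A] = ((1.5)·(1.5) + (-2.5)·(-2.5) + (0.5)·(0.5) + (3.5)·(3.5) + (0.5)·(0.5) + (-3.5)·(-3.5)) / 5 = 33.5/5 = 6.7
  S[A,B] = ((1.5)·(-1.5) + (-2.5)·(2.5) + (0.5)·(-2.5) + (3.5)·(-0.5) + (0.5)·(-1.5) + (-3.5)·(3.5)) / 5 = -24.5/5 = -4.9
  S[A,C] = ((1.5)·(1) + (-2.5)·(-2) + (0.5)·(2) + (3.5)·(0) + (0.5)·(1) + (-3.5)·(-2)) / 5 = 15/5 = 3
  S[B,B] = ((-1.5)·(-1.5) + (2.5)·(2.5) + (-2.5)·(-2.5) + (-0.5)·(-0.5) + (-1.5)·(-1.5) + (3.5)·(3.5)) / 5 = 29.5/5 = 5.9
  S[B,C] = ((-1.5)·(1) + (2.5)·(-2) + (-2.5)·(2) + (-0.5)·(0) + (-1.5)·(1) + (3.5)·(-2)) / 5 = -20/5 = -4
  S[C,C] = ((1)·(1) + (-2)·(-2) + (2)·(2) + (0)·(0) + (1)·(1) + (-2)·(-2)) / 5 = 14/5 = 2.8

S is symmetric (S[j,i] = S[i,j]). Assembling:

S = [[6.7, -4.9, 3],
 [-4.9, 5.9, -4],
 [3, -4, 2.8]]


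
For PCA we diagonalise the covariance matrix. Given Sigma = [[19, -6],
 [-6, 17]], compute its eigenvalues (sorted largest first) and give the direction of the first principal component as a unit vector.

Step 1 — characteristic polynomial of 2×2 Sigma:
  det(Sigma - λI) = λ² - trace · λ + det = 0.
  trace = 19 + 17 = 36, det = 19·17 - (-6)² = 287.
Step 2 — discriminant:
  Δ = trace² - 4·det = 1296 - 1148 = 148.
Step 3 — eigenvalues:
  λ = (trace ± √Δ)/2 = (36 ± 12.1655)/2,
  λ_1 = 24.0828,  λ_2 = 11.9172.

Step 4 — unit eigenvector for λ_1: solve (Sigma - λ_1 I)v = 0. First row:
  (19 - 24.0828)·v_x + (-6)·v_y = 0, i.e. (-5.0828)·v_x + (-6)·v_y = 0,
  so v ∝ (b, λ_1 - a) = (-6, 5.0828); multiply by -1 so the first entry is positive: u = (6, -5.0828).
  ||u|| = √((6)² + (-5.0828)²) = √(61.8345) ≈ 7.8635,
  v_1 = u/||u|| ≈ (0.763, -0.6464) (||v_1|| = 1).

λ_1 = 24.0828,  λ_2 = 11.9172;  v_1 ≈ (0.763, -0.6464)


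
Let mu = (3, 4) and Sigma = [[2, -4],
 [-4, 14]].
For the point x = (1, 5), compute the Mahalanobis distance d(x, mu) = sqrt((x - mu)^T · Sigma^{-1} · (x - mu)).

Step 1 — centre the observation: (x - mu) = (-2, 1).

Step 2 — invert Sigma. det(Sigma) = 2·14 - (-4)² = 12.
  Sigma^{-1} = (1/det) · [[d, -b], [-b, a]] = [[1.1667, 0.3333],
 [0.3333, 0.1667]].

Step 3 — form the quadratic (x - mu)^T · Sigma^{-1} · (x - mu):
  Sigma^{-1} · (x - mu) = (-2, -0.5).
  (x - mu)^T · [Sigma^{-1} · (x - mu)] = (-2)·(-2) + (1)·(-0.5) = 3.5.

Step 4 — take square root: d = √(3.5) ≈ 1.8708.

d(x, mu) = √(3.5) ≈ 1.8708


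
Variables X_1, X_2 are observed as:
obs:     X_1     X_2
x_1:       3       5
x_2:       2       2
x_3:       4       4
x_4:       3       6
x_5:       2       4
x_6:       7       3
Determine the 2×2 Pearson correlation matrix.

Step 1 — column means:
  mean(X_1) = (3 + 2 + 4 + 3 + 2 + 7) / 6 = 21/6 = 3.5
  mean(X_2) = (5 + 2 + 4 + 6 + 4 + 3) / 6 = 24/6 = 4

Step 2 — sample variances and covariances s[i,j] = (1/(n-1)) · Σ_k (x_{k,i} - mean_i) · (x_{k,j} - mean_j), with n-1 = 5:
  s[X_1,X_1] = ((-0.5)·(-0.5) + (-1.5)·(-1.5) + (0.5)·(0.5) + (-0.5)·(-0.5) + (-1.5)·(-1.5) + (3.5)·(3.5)) / 5 = 17.5/5 = 3.5
  s[X_1,X_2] = ((-0.5)·(1) + (-1.5)·(-2) + (0.5)·(0) + (-0.5)·(2) + (-1.5)·(0) + (3.5)·(-1)) / 5 = -2/5 = -0.4
  s[X_2,X_2] = ((1)·(1) + (-2)·(-2) + (0)·(0) + (2)·(2) + (0)·(0) + (-1)·(-1)) / 5 = 10/5 = 2
  Sample standard deviations s_i = √(s[i,i]):
  s(X_1) = √(3.5) = 1.8708
  s(X_2) = √(2) = 1.4142

Step 3 — r_{ij} = s_{ij} / (s_i · s_j):
  r[X_1,X_1] = 1 (diagonal).
  r[X_1,X_2] = -0.4 / (1.8708 · 1.4142) = -0.4 / 2.6458 = -0.1512
  r[X_2,X_2] = 1 (diagonal).

R is symmetric with unit diagonal. Assembling:

R = [[1, -0.1512],
 [-0.1512, 1]]


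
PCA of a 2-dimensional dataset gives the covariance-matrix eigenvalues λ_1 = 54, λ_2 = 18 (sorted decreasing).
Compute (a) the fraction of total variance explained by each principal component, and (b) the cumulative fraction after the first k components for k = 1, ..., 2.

Step 1 — total variance = trace(Sigma) = Σ λ_i = 54 + 18 = 72.

Step 2 — fraction explained by component i = λ_i / Σ λ:
  PC1: 54/72 = 0.75
  PC2: 18/72 = 0.25

Step 3 — cumulative fraction after k components = (λ_1 + ... + λ_k) / Σ λ:
  k = 1: 54/72 = 0.75
  k = 2: (54 + 18)/72 = 72/72 = 1

Summary (fraction, with percent):

explained: PC1 0.75 (75%), PC2 0.25 (25%);  cumulative: 0.75, 1


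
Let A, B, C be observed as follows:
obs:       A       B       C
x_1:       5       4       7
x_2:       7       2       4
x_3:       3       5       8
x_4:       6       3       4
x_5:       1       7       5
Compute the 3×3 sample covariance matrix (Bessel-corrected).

Step 1 — column means:
  mean(A) = (5 + 7 + 3 + 6 + 1) / 5 = 22/5 = 4.4
  mean(B) = (4 + 2 + 5 + 3 + 7) / 5 = 21/5 = 4.2
  mean(C) = (7 + 4 + 8 + 4 + 5) / 5 = 28/5 = 5.6

Step 2 — sample covariance S[i,j] = (1/(n-1)) · Σ_k (x_{k,i} - mean_i) · (x_{k,j} - mean_j), with n-1 = 4.
  S[A,A] = ((0.6)·(0.6) + (2.6)·(2.6) + (-1.4)·(-1.4) + (1.6)·(1.6) + (-3.4)·(-3.4)) / 4 = 23.2/4 = 5.8
  S[A,B] = ((0.6)·(-0.2) + (2.6)·(-2.2) + (-1.4)·(0.8) + (1.6)·(-1.2) + (-3.4)·(2.8)) / 4 = -18.4/4 = -4.6
  S[A,C] = ((0.6)·(1.4) + (2.6)·(-1.6) + (-1.4)·(2.4) + (1.6)·(-1.6) + (-3.4)·(-0.6)) / 4 = -7.2/4 = -1.8
  S[B,B] = ((-0.2)·(-0.2) + (-2.2)·(-2.2) + (0.8)·(0.8) + (-1.2)·(-1.2) + (2.8)·(2.8)) / 4 = 14.8/4 = 3.7
  S[B,C] = ((-0.2)·(1.4) + (-2.2)·(-1.6) + (0.8)·(2.4) + (-1.2)·(-1.6) + (2.8)·(-0.6)) / 4 = 5.4/4 = 1.35
  S[C,C] = ((1.4)·(1.4) + (-1.6)·(-1.6) + (2.4)·(2.4) + (-1.6)·(-1.6) + (-0.6)·(-0.6)) / 4 = 13.2/4 = 3.3

S is symmetric (S[j,i] = S[i,j]). Assembling:

S = [[5.8, -4.6, -1.8],
 [-4.6, 3.7, 1.35],
 [-1.8, 1.35, 3.3]]


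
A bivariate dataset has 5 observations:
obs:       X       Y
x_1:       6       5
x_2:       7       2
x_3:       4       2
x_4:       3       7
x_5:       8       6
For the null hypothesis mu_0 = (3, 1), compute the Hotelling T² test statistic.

Step 1 — sample mean vector:
  mean(X) = (6 + 7 + 4 + 3 + 8) / 5 = 28/5 = 5.6
  mean(Y) = (5 + 2 + 2 + 7 + 6) / 5 = 22/5 = 4.4
  x̄ = (5.6, 4.4),  deviation x̄ - mu_0 = (5.6, 4.4) - (3, 1) = (2.6, 3.4).

Step 2 — sample covariance matrix, S[i,j] = (1/(n-1)) · Σ_k (x_{k,i} - mean_i) · (x_{k,j} - mean_j), divisor n-1 = 4:
  S[X,X] = ((0.4)·(0.4) + (1.4)·(1.4) + (-1.6)·(-1.6) + (-2.6)·(-2.6) + (2.4)·(2.4)) / 4 = 17.2/4 = 4.3
  S[X,Y] = ((0.4)·(0.6) + (1.4)·(-2.4) + (-1.6)·(-2.4) + (-2.6)·(2.6) + (2.4)·(1.6)) / 4 = -2.2/4 = -0.55
  S[Y,Y] = ((0.6)·(0.6) + (-2.4)·(-2.4) + (-2.4)·(-2.4) + (2.6)·(2.6) + (1.6)·(1.6)) / 4 = 21.2/4 = 5.3
  S = [[4.3, -0.55],
 [-0.55, 5.3]].

Step 3 — invert S. det(S) = 4.3·5.3 - (-0.55)² = 22.4875.
  S^{-1} = (1/det) · [[d, -b], [-b, a]] = [[0.2357, 0.0245],
 [0.0245, 0.1912]].

Step 4 — quadratic form (x̄ - mu_0)^T · S^{-1} · (x̄ - mu_0):
  S^{-1} · (x̄ - mu_0) = (0.6959, 0.7137),
  (x̄ - mu_0)^T · [...] = (2.6)·(0.6959) + (3.4)·(0.7137) = 4.2361.

Step 5 — scale by n: T² = 5 · 4.2361 = 21.1807.

T² ≈ 21.1807


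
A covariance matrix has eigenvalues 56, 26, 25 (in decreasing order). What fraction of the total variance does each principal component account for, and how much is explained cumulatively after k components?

Step 1 — total variance = trace(Sigma) = Σ λ_i = 56 + 26 + 25 = 107.

Step 2 — fraction explained by component i = λ_i / Σ λ:
  PC1: 56/107 = 0.5234
  PC2: 26/107 = 0.243
  PC3: 25/107 = 0.2336

Step 3 — cumulative fraction after k components = (λ_1 + ... + λ_k) / Σ λ:
  k = 1: 56/107 = 0.5234
  k = 2: (56 + 26)/107 = 82/107 = 0.7664
  k = 3: (56 + 26 + 25)/107 = 107/107 = 1

Summary (fraction, with percent):

explained: PC1 0.5234 (52.34%), PC2 0.243 (24.3%), PC3 0.2336 (23.36%);  cumulative: 0.5234, 0.7664, 1
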